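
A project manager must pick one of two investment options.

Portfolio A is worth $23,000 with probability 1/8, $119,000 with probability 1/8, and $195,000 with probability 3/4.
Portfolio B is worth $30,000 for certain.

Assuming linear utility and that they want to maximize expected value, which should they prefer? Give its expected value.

Portfolio A ($164,000)

Portfolio A = 1/8 × 23000 + 1/8 × 119000 + 3/4 × 195000 = 2875 + 14875 + 146250 = 164000
Portfolio B: 30000 (certain)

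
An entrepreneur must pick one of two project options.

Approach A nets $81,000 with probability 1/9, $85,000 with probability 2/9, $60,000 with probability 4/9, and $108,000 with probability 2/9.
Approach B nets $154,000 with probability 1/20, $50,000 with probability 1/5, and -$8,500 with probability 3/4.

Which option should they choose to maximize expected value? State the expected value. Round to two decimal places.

Approach A ($78,555.56)

Approach A = 1/9 × 81000 + 2/9 × 85000 + 4/9 × 60000 + 2/9 × 108000 = 9000 + 18888.8889 + 26666.6667 + 24000 = 78555.5556
Approach B = 1/20 × 154000 + 1/5 × 50000 + 3/4 × (-8500) = 7700 + 10000 − 6375 = 11325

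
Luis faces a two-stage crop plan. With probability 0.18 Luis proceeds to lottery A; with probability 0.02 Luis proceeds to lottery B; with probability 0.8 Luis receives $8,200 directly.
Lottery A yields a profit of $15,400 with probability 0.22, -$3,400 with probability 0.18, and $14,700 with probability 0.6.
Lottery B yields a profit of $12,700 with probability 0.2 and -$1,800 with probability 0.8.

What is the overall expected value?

$8,669.28

EV(A) = 0.22 × 15400 + 0.18 × (-3400) + 0.6 × 14700 = 3388 − 612 + 8820 = 11596
EV(B) = 0.2 × 12700 + 0.8 × (-1800) = 2540 − 1440 = 1100
Branch C: 8200 (certain)
Overall = 0.18 × 11596 + 0.02 × 1100 + 0.8 × 8200 = 2087.28 + 22 + 6560 = 8669.28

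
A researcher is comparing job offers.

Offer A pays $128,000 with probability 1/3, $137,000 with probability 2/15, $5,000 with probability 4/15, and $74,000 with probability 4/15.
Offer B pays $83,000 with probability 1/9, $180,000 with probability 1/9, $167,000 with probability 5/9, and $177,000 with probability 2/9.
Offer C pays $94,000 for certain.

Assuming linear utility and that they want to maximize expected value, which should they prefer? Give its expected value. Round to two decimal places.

Offer A = 1/3 × 128000 + 2/15 × 137000 + 4/15 × 5000 + 4/15 × 74000 = 42666.6667 + 18266.6667 + 1333.3333 + 19733.3333 = 82000
Offer B = 1/9 × 83000 + 1/9 × 180000 + 5/9 × 167000 + 2/9 × 177000 = 9222.2222 + 20000 + 92777.7778 + 39333.3333 = 161333.3333
Offer C: 94000 (certain)

Offer B ($161,333.33)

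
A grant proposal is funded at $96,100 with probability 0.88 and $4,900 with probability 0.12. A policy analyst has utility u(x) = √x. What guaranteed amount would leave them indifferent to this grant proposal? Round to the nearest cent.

$79,073.44

E[u] = 0.88·√96100 + 0.12·√4900 = 0.88·310 + 0.12·70 = 281.2
CE = (281.2)² = 79073.44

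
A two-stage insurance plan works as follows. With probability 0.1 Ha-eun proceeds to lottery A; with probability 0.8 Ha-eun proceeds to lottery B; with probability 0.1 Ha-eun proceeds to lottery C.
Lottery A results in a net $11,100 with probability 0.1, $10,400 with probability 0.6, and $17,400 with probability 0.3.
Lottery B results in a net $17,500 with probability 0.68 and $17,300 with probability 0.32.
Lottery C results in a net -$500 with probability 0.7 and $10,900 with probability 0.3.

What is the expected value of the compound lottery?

$15,497.80

EV(A) = 0.1 × 11100 + 0.6 × 10400 + 0.3 × 17400 = 1110 + 6240 + 5220 = 12570
EV(B) = 0.68 × 17500 + 0.32 × 17300 = 11900 + 5536 = 17436
EV(C) = 0.7 × (-500) + 0.3 × 10900 = -350 + 3270 = 2920
Overall = 0.1 × 12570 + 0.8 × 17436 + 0.1 × 2920 = 1257 + 13948.8 + 292 = 15497.8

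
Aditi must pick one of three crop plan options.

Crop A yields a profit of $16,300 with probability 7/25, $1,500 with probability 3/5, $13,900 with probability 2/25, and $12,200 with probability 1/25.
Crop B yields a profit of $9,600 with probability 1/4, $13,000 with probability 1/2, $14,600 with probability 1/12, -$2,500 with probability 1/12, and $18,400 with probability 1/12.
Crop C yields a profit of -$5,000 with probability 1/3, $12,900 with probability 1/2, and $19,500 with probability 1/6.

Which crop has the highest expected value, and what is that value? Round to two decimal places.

Crop B ($11,441.67)

Crop A = 7/25 × 16300 + 3/5 × 1500 + 2/25 × 13900 + 1/25 × 12200 = 4564 + 900 + 1112 + 488 = 7064
Crop B = 1/4 × 9600 + 1/2 × 13000 + 1/12 × 14600 + 1/12 × (-2500) + 1/12 × 18400 = 2400 + 6500 + 1216.6667 − 208.3333 + 1533.3333 = 11441.6667
Crop C = 1/3 × (-5000) + 1/2 × 12900 + 1/6 × 19500 = -1666.6667 + 6450 + 3250 = 8033.3333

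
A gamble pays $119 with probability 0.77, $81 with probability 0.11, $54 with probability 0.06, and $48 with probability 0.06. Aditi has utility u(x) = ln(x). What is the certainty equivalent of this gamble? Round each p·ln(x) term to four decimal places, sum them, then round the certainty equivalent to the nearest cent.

E[u] = 0.77·ln(119) + 0.11·ln(81) + 0.06·ln(54) + 0.06·ln(48) = 3.6799 + 0.4834 + 0.2393 + 0.2323 = 4.6349
CE = e^4.6349 ≈ 103.02

$103.02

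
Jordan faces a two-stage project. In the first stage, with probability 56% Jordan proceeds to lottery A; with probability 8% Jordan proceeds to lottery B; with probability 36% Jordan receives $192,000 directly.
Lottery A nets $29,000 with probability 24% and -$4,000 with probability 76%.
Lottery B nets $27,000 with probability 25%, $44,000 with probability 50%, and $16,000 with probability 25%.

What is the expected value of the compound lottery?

$73,935.20

EV(A) = 0.24 × 29000 + 0.76 × (-4000) = 6960 − 3040 = 3920
EV(B) = 0.25 × 27000 + 0.5 × 44000 + 0.25 × 16000 = 6750 + 22000 + 4000 = 32750
Branch C: 192000 (certain)
Overall = 0.56 × 3920 + 0.08 × 32750 + 0.36 × 192000 = 2195.2 + 2620 + 69120 = 73935.2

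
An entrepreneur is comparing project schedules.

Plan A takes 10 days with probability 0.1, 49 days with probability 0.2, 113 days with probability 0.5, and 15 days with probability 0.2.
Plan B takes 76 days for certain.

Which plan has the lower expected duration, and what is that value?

Plan A = 0.1 × 10 + 0.2 × 49 + 0.5 × 113 + 0.2 × 15 = 1 + 9.8 + 56.5 + 3 = 70.3
Plan B: 76 (certain)

Plan A (70.3 days)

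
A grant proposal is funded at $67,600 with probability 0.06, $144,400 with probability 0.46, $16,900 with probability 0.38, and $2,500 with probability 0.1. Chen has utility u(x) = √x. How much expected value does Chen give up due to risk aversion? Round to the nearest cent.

$17,224.96

E[u] = 0.06·√67600 + 0.46·√144400 + 0.38·√16900 + 0.1·√2500 = 0.06·260 + 0.46·380 + 0.38·130 + 0.1·50 = 244.8
CE = (244.8)² = 59927.04
Risk premium = EV − CE = 77152 − 59927.04 = 17224.96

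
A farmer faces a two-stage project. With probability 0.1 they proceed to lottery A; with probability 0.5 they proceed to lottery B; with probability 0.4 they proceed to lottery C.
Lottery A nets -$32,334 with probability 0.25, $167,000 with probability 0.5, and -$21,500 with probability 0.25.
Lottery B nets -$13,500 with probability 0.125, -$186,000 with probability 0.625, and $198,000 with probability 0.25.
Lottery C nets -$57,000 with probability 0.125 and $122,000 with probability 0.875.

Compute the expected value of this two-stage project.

EV(A) = 0.25 × (-32334) + 0.5 × 167000 + 0.25 × (-21500) = -8083.5 + 83500 − 5375 = 70041.5
EV(B) = 0.125 × (-13500) + 0.625 × (-186000) + 0.25 × 198000 = -1687.5 − 116250 + 49500 = -68437.5
EV(C) = 0.125 × (-57000) + 0.875 × 122000 = -7125 + 106750 = 99625
Overall = 0.1 × 70041.5 + 0.5 × (-68437.5) + 0.4 × 99625 = 7004.15 − 34218.75 + 39850 = 12635.4

$12,635.40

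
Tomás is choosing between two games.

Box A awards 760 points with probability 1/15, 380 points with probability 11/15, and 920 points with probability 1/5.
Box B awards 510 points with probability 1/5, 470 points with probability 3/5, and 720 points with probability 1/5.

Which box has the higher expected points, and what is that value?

Box A = 1/15 × 760 + 11/15 × 380 + 1/5 × 920 = 50.6667 + 278.6667 + 184 = 513.3333
Box B = 1/5 × 510 + 3/5 × 470 + 1/5 × 720 = 102 + 282 + 144 = 528

Box B (528 points)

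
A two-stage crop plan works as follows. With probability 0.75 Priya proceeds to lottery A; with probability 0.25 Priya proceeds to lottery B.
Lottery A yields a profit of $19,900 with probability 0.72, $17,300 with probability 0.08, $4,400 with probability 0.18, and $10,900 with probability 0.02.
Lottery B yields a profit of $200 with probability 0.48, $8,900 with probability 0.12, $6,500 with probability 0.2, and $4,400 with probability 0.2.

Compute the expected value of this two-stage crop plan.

$13,377.50

EV(A) = 0.72 × 19900 + 0.08 × 17300 + 0.18 × 4400 + 0.02 × 10900 = 14328 + 1384 + 792 + 218 = 16722
EV(B) = 0.48 × 200 + 0.12 × 8900 + 0.2 × 6500 + 0.2 × 4400 = 96 + 1068 + 1300 + 880 = 3344
Overall = 0.75 × 16722 + 0.25 × 3344 = 12541.5 + 836 = 13377.5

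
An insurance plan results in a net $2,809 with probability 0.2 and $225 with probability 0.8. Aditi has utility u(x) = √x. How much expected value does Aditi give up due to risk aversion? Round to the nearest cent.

E[u] = 0.2·√2809 + 0.8·√225 = 0.2·53 + 0.8·15 = 22.6
CE = (22.6)² = 510.76
Risk premium = EV − CE = 741.8 − 510.76 = 231.04

$231.04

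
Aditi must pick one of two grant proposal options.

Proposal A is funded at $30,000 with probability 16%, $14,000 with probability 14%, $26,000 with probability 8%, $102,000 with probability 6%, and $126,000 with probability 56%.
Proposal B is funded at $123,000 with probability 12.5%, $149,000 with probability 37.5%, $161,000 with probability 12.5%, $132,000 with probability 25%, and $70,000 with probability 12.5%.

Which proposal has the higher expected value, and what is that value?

Proposal A = 0.16 × 30000 + 0.14 × 14000 + 0.08 × 26000 + 0.06 × 102000 + 0.56 × 126000 = 4800 + 1960 + 2080 + 6120 + 70560 = 85520
Proposal B = 0.125 × 123000 + 0.375 × 149000 + 0.125 × 161000 + 0.25 × 132000 + 0.125 × 70000 = 15375 + 55875 + 20125 + 33000 + 8750 = 133125

Proposal B ($133,125)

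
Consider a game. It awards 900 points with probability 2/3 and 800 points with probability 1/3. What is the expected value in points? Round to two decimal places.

EV = 2/3 × 900 + 1/3 × 800 = 600 + 266.6667 = 866.6667

866.67 points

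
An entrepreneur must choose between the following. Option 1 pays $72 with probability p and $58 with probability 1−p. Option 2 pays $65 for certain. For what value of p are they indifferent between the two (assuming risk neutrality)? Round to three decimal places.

p·72 + (1−p)·58 = 65
14p + 58 = 65
p = (65 − 58) / 14

p = 0.500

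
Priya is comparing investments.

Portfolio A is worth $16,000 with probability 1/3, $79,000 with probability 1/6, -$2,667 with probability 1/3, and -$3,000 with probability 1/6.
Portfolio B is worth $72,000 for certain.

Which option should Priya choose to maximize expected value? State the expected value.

Portfolio B ($72,000)

Portfolio A = 1/3 × 16000 + 1/6 × 79000 + 1/3 × (-2667) + 1/6 × (-3000) = 5333.3333 + 13166.6667 − 889 − 500 = 17111
Portfolio B: 72000 (certain)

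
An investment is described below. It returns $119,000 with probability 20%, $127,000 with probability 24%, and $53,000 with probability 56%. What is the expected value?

$83,960

EV = 0.2 × 119000 + 0.24 × 127000 + 0.56 × 53000 = 23800 + 30480 + 29680 = 83960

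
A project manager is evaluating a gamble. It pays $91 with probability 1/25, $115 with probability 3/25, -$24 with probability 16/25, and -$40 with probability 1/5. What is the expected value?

-$5.92

EV = 1/25 × 91 + 3/25 × 115 + 16/25 × (-24) + 1/5 × (-40) = 3.64 + 13.8 − 15.36 − 8 = -5.92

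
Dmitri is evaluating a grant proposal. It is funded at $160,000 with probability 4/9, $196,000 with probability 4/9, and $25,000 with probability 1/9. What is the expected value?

$161,000

EV = 4/9 × 160000 + 4/9 × 196000 + 1/9 × 25000 = 71111.1111 + 87111.1111 + 2777.7778 = 161000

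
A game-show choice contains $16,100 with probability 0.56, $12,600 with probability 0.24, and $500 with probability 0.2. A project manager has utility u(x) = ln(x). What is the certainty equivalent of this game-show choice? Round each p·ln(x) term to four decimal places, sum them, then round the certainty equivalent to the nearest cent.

$7,580.24

E[u] = 0.56·ln(16100) + 0.24·ln(12600) + 0.2·ln(500) = 5.4245 + 2.2659 + 1.2429 = 8.9333
CE = e^8.9333 ≈ 7580.24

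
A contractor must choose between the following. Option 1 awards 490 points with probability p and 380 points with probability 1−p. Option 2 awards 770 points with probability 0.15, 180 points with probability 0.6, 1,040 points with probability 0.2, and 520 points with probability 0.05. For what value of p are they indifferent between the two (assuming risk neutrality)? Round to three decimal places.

p = 0.705

EV(Option 2) = 0.15 × 770 + 0.6 × 180 + 0.2 × 1040 + 0.05 × 520 = 115.5 + 108 + 208 + 26 = 457.5
p·490 + (1−p)·380 = 457.5
110p + 380 = 457.5
p = (457.5 − 380) / 110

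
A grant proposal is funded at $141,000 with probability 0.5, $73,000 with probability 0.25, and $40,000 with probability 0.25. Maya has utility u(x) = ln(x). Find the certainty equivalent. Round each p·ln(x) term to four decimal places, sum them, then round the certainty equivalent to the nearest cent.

E[u] = 0.5·ln(141000) + 0.25·ln(73000) + 0.25·ln(40000) = 5.9283 + 2.7996 + 2.6492 = 11.3771
CE = e^11.3771 ≈ 87299.50

$87,299.50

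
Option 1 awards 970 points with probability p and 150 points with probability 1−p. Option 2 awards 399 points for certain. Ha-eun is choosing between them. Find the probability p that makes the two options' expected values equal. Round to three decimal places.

p·970 + (1−p)·150 = 399
820p + 150 = 399
p = (399 − 150) / 820

p = 0.304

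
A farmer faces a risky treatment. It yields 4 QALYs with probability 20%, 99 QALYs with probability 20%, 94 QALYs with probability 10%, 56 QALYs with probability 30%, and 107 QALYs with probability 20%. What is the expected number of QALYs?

EV = 0.2 × 4 + 0.2 × 99 + 0.1 × 94 + 0.3 × 56 + 0.2 × 107 = 0.8 + 19.8 + 9.4 + 16.8 + 21.4 = 68.2

68.2 QALYs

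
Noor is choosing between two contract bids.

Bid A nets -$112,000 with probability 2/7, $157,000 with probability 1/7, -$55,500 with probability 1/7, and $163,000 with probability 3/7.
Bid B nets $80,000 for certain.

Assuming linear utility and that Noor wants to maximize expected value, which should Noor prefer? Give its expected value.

Bid B ($80,000)

Bid A = 2/7 × (-112000) + 1/7 × 157000 + 1/7 × (-55500) + 3/7 × 163000 = -32000 + 22428.5714 − 7928.5714 + 69857.1429 = 52357.1429
Bid B: 80000 (certain)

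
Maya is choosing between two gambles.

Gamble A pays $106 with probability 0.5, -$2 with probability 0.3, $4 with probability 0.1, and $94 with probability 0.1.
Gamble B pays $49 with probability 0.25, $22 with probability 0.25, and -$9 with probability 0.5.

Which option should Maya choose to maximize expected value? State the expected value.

Gamble A = 0.5 × 106 + 0.3 × (-2) + 0.1 × 4 + 0.1 × 94 = 53 − 0.6 + 0.4 + 9.4 = 62.2
Gamble B = 0.25 × 49 + 0.25 × 22 + 0.5 × (-9) = 12.25 + 5.5 − 4.5 = 13.25

Gamble A ($62.20)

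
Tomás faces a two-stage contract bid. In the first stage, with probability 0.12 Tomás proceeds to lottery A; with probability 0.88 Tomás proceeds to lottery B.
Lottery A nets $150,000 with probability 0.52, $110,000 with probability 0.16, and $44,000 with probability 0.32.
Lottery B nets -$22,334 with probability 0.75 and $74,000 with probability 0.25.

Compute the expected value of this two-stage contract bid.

EV(A) = 0.52 × 150000 + 0.16 × 110000 + 0.32 × 44000 = 78000 + 17600 + 14080 = 109680
EV(B) = 0.75 × (-22334) + 0.25 × 74000 = -16750.5 + 18500 = 1749.5
Overall = 0.12 × 109680 + 0.88 × 1749.5 = 13161.6 + 1539.56 = 14701.16

$14,701.16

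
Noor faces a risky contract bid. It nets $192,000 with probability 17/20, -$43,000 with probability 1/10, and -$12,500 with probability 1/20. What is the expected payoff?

EV = 17/20 × 192000 + 1/10 × (-43000) + 1/20 × (-12500) = 163200 − 4300 − 625 = 158275

$158,275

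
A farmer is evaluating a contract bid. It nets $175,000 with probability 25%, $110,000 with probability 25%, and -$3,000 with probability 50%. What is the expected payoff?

EV = 0.25 × 175000 + 0.25 × 110000 + 0.5 × (-3000) = 43750 + 27500 − 1500 = 69750

$69,750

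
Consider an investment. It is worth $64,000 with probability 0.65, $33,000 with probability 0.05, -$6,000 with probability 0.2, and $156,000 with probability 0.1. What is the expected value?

$57,650

EV = 0.65 × 64000 + 0.05 × 33000 + 0.2 × (-6000) + 0.1 × 156000 = 41600 + 1650 − 1200 + 15600 = 57650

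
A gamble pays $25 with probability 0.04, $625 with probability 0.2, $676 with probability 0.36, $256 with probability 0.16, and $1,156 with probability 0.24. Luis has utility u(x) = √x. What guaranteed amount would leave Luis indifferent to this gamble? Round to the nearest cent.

$639.08

E[u] = 0.04·√25 + 0.2·√625 + 0.36·√676 + 0.16·√256 + 0.24·√1156 = 0.04·5 + 0.2·25 + 0.36·26 + 0.16·16 + 0.24·34 = 25.28
CE = (25.28)² = 639.0784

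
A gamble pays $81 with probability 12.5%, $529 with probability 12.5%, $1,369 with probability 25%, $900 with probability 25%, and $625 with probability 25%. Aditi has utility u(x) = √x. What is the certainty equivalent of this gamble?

$729

E[u] = 0.125·√81 + 0.125·√529 + 0.25·√1369 + 0.25·√900 + 0.25·√625 = 0.125·9 + 0.125·23 + 0.25·37 + 0.25·30 + 0.25·25 = 27
CE = (27)² = 729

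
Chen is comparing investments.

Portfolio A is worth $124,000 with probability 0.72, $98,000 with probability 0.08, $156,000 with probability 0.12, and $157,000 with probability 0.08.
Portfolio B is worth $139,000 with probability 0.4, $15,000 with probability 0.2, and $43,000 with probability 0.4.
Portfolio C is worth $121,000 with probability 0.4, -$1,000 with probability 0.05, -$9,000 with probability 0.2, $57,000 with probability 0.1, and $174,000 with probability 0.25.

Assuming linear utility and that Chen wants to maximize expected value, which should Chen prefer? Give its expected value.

Portfolio A = 0.72 × 124000 + 0.08 × 98000 + 0.12 × 156000 + 0.08 × 157000 = 89280 + 7840 + 18720 + 12560 = 128400
Portfolio B = 0.4 × 139000 + 0.2 × 15000 + 0.4 × 43000 = 55600 + 3000 + 17200 = 75800
Portfolio C = 0.4 × 121000 + 0.05 × (-1000) + 0.2 × (-9000) + 0.1 × 57000 + 0.25 × 174000 = 48400 − 50 − 1800 + 5700 + 43500 = 95750

Portfolio A ($128,400)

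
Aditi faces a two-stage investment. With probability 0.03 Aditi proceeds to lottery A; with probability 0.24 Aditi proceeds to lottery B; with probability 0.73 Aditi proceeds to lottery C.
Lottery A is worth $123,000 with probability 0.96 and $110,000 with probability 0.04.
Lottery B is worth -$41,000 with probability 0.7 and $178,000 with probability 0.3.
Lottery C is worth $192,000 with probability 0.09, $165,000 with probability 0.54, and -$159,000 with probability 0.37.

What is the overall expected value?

$44,313.90

EV(A) = 0.96 × 123000 + 0.04 × 110000 = 118080 + 4400 = 122480
EV(B) = 0.7 × (-41000) + 0.3 × 178000 = -28700 + 53400 = 24700
EV(C) = 0.09 × 192000 + 0.54 × 165000 + 0.37 × (-159000) = 17280 + 89100 − 58830 = 47550
Overall = 0.03 × 122480 + 0.24 × 24700 + 0.73 × 47550 = 3674.4 + 5928 + 34711.5 = 44313.9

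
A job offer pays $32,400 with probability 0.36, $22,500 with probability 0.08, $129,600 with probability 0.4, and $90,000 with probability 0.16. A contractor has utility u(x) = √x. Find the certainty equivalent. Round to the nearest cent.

E[u] = 0.36·√32400 + 0.08·√22500 + 0.4·√129600 + 0.16·√90000 = 0.36·180 + 0.08·150 + 0.4·360 + 0.16·300 = 268.8
CE = (268.8)² = 72253.44

$72,253.44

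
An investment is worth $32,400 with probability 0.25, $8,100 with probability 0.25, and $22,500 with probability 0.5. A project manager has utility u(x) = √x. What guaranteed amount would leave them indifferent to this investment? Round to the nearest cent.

E[u] = 0.25·√32400 + 0.25·√8100 + 0.5·√22500 = 0.25·180 + 0.25·90 + 0.5·150 = 142.5
CE = (142.5)² = 20306.25

$20,306.25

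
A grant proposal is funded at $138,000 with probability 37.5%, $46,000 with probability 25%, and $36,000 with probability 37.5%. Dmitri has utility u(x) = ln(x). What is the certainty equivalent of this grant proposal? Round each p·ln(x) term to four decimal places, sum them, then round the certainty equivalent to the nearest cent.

$63,348.09

E[u] = 0.375·ln(138000) + 0.25·ln(46000) + 0.375·ln(36000) = 4.4381 + 2.6841 + 3.9342 = 11.0564
CE = e^11.0564 ≈ 63348.09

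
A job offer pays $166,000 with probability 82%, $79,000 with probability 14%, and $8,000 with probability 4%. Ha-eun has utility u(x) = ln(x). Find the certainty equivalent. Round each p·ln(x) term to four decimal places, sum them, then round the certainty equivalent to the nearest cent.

E[u] = 0.82·ln(166000) + 0.14·ln(79000) + 0.04·ln(8000) = 9.8562 + 1.5788 + 0.3595 = 11.7945
CE = e^11.7945 ≈ 132521.48

$132,521.48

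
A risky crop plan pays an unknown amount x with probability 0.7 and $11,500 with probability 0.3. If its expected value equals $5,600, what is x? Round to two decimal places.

x = $3,071.43

0.7·x + 0.3·11500 = 5600
0.7·x = 5600 − 3450 = 2150
x = 2150 / 0.7 = 3071.4286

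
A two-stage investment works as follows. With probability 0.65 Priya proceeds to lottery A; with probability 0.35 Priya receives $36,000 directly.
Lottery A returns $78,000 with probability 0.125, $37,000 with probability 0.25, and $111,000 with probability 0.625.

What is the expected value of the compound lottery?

EV(A) = 0.125 × 78000 + 0.25 × 37000 + 0.625 × 111000 = 9750 + 9250 + 69375 = 88375
Branch B: 36000 (certain)
Overall = 0.65 × 88375 + 0.35 × 36000 = 57443.75 + 12600 = 70043.75

$70,043.75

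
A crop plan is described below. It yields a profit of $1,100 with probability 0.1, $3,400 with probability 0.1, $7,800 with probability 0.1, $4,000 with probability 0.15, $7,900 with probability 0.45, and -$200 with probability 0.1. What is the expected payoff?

EV = 0.1 × 1100 + 0.1 × 3400 + 0.1 × 7800 + 0.15 × 4000 + 0.45 × 7900 + 0.1 × (-200) = 110 + 340 + 780 + 600 + 3555 − 20 = 5365

$5,365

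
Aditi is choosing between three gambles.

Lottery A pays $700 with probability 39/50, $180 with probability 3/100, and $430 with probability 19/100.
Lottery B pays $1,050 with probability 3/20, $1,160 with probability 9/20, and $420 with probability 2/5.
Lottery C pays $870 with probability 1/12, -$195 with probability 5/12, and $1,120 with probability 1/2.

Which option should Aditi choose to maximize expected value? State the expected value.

Lottery B ($847.50)

Lottery A = 39/50 × 700 + 3/100 × 180 + 19/100 × 430 = 546 + 5.4 + 81.7 = 633.1
Lottery B = 3/20 × 1050 + 9/20 × 1160 + 2/5 × 420 = 157.5 + 522 + 168 = 847.5
Lottery C = 1/12 × 870 + 5/12 × (-195) + 1/2 × 1120 = 72.5 − 81.25 + 560 = 551.25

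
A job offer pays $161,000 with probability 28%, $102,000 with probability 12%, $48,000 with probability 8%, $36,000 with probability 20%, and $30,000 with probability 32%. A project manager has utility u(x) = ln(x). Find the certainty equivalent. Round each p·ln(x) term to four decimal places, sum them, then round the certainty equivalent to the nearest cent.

E[u] = 0.28·ln(161000) + 0.12·ln(102000) + 0.08·ln(48000) + 0.2·ln(36000) + 0.32·ln(30000) = 3.3570 + 1.3839 + 0.8623 + 2.0983 + 3.2989 = 11.0004
CE = e^11.0004 ≈ 59898.10

$59,898.10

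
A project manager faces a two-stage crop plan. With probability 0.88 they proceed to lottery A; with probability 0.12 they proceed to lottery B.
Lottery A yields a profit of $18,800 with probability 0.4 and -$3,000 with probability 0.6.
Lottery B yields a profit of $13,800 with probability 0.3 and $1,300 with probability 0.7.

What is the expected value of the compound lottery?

$5,639.60

EV(A) = 0.4 × 18800 + 0.6 × (-3000) = 7520 − 1800 = 5720
EV(B) = 0.3 × 13800 + 0.7 × 1300 = 4140 + 910 = 5050
Overall = 0.88 × 5720 + 0.12 × 5050 = 5033.6 + 606 = 5639.6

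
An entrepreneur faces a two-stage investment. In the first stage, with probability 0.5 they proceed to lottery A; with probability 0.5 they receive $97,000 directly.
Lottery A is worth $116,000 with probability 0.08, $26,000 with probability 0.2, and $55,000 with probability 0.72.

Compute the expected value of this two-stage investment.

$75,540

EV(A) = 0.08 × 116000 + 0.2 × 26000 + 0.72 × 55000 = 9280 + 5200 + 39600 = 54080
Branch B: 97000 (certain)
Overall = 0.5 × 54080 + 0.5 × 97000 = 27040 + 48500 = 75540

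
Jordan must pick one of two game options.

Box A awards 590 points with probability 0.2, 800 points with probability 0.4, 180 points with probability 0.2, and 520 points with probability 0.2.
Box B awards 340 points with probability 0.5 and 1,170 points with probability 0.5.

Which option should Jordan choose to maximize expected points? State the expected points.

Box A = 0.2 × 590 + 0.4 × 800 + 0.2 × 180 + 0.2 × 520 = 118 + 320 + 36 + 104 = 578
Box B = 0.5 × 340 + 0.5 × 1170 = 170 + 585 = 755

Box B (755 points)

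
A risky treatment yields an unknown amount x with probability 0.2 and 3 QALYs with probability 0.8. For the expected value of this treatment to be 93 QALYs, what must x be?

0.2·x + 0.8·3 = 93
0.2·x = 93 − 2.4 = 90.6
x = 90.6 / 0.2 = 453

x = 453 QALYs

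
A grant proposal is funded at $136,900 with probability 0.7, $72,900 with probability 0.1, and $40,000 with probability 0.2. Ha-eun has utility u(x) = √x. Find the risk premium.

$4,844

E[u] = 0.7·√136900 + 0.1·√72900 + 0.2·√40000 = 0.7·370 + 0.1·270 + 0.2·200 = 326
CE = (326)² = 106276
Risk premium = EV − CE = 111120 − 106276 = 4844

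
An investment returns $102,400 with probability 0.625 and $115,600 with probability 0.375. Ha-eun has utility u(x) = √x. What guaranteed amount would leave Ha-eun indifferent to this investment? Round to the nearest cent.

$107,256.25

E[u] = 0.625·√102400 + 0.375·√115600 = 0.625·320 + 0.375·340 = 327.5
CE = (327.5)² = 107256.25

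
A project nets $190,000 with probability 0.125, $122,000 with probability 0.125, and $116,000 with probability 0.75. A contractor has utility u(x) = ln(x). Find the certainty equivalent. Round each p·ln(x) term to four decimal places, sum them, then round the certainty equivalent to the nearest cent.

$124,156.73

E[u] = 0.125·ln(190000) + 0.125·ln(122000) + 0.75·ln(116000) = 1.5193 + 1.4640 + 8.7460 = 11.7293
CE = e^11.7293 ≈ 124156.73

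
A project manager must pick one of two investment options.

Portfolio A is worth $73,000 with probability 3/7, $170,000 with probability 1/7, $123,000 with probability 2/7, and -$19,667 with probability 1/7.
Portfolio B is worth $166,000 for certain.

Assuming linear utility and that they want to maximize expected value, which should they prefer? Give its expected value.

Portfolio B ($166,000)

Portfolio A = 3/7 × 73000 + 1/7 × 170000 + 2/7 × 123000 + 1/7 × (-19667) = 31285.7143 + 24285.7143 + 35142.8571 − 2809.5714 = 87904.7143
Portfolio B: 166000 (certain)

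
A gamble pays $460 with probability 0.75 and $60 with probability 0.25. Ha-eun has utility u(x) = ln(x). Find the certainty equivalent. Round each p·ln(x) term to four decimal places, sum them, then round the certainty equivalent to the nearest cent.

$276.44

E[u] = 0.75·ln(460) + 0.25·ln(60) = 4.5984 + 1.0236 = 5.6220
CE = e^5.6220 ≈ 276.44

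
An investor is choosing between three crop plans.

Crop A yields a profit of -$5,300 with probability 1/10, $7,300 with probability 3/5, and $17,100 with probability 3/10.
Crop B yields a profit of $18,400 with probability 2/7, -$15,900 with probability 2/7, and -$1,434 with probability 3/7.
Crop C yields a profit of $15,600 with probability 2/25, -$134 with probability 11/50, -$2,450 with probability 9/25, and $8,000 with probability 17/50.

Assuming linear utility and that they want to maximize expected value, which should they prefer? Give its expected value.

Crop A = 1/10 × (-5300) + 3/5 × 7300 + 3/10 × 17100 = -530 + 4380 + 5130 = 8980
Crop B = 2/7 × 18400 + 2/7 × (-15900) + 3/7 × (-1434) = 5257.1429 − 4542.8571 − 614.5714 = 99.7143
Crop C = 2/25 × 15600 + 11/50 × (-134) + 9/25 × (-2450) + 17/50 × 8000 = 1248 − 29.48 − 882 + 2720 = 3056.52

Crop A ($8,980)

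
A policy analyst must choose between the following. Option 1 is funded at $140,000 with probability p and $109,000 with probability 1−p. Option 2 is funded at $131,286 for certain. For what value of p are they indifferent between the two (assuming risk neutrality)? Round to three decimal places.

p·140000 + (1−p)·109000 = 131286
31000p + 109000 = 131286
p = (131286 − 109000) / 31000

p = 0.719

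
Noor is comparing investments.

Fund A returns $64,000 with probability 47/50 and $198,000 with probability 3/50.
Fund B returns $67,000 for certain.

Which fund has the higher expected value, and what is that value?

Fund A = 47/50 × 64000 + 3/50 × 198000 = 60160 + 11880 = 72040
Fund B: 67000 (certain)

Fund A ($72,040)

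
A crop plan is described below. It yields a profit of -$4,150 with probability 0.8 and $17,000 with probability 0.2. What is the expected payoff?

EV = 0.8 × (-4150) + 0.2 × 17000 = -3320 + 3400 = 80

$80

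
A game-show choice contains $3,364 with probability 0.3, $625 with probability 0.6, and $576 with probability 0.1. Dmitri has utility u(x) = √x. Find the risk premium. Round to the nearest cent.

E[u] = 0.3·√3364 + 0.6·√625 + 0.1·√576 = 0.3·58 + 0.6·25 + 0.1·24 = 34.8
CE = (34.8)² = 1211.04
Risk premium = EV − CE = 1441.8 − 1211.04 = 230.76

$230.76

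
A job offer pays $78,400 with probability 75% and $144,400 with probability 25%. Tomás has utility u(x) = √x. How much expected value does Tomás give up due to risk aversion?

E[u] = 0.75·√78400 + 0.25·√144400 = 0.75·280 + 0.25·380 = 305
CE = (305)² = 93025
Risk premium = EV − CE = 94900 − 93025 = 1875

$1,875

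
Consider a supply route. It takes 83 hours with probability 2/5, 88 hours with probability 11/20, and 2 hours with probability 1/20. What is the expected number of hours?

81.7 hours

EV = 2/5 × 83 + 11/20 × 88 + 1/20 × 2 = 33.2 + 48.4 + 0.1 = 81.7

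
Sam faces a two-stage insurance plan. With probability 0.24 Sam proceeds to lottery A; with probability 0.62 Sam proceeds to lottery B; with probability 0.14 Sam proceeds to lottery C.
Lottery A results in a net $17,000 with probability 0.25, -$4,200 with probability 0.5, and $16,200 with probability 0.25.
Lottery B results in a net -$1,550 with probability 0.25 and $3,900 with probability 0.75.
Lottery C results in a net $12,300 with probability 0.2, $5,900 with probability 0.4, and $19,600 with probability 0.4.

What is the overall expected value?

EV(A) = 0.25 × 17000 + 0.5 × (-4200) + 0.25 × 16200 = 4250 − 2100 + 4050 = 6200
EV(B) = 0.25 × (-1550) + 0.75 × 3900 = -387.5 + 2925 = 2537.5
EV(C) = 0.2 × 12300 + 0.4 × 5900 + 0.4 × 19600 = 2460 + 2360 + 7840 = 12660
Overall = 0.24 × 6200 + 0.62 × 2537.5 + 0.14 × 12660 = 1488 + 1573.25 + 1772.4 = 4833.65

$4,833.65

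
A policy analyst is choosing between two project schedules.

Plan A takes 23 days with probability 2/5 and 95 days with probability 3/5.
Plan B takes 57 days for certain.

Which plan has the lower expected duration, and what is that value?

Plan B (57 days)

Plan A = 2/5 × 23 + 3/5 × 95 = 9.2 + 57 = 66.2
Plan B: 57 (certain)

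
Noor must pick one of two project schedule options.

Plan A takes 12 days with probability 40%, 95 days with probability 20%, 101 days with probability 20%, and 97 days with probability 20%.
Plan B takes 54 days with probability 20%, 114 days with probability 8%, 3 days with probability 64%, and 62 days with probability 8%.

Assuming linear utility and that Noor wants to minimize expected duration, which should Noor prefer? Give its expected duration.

Plan A = 0.4 × 12 + 0.2 × 95 + 0.2 × 101 + 0.2 × 97 = 4.8 + 19 + 20.2 + 19.4 = 63.4
Plan B = 0.2 × 54 + 0.08 × 114 + 0.64 × 3 + 0.08 × 62 = 10.8 + 9.12 + 1.92 + 4.96 = 26.8

Plan B (26.8 days)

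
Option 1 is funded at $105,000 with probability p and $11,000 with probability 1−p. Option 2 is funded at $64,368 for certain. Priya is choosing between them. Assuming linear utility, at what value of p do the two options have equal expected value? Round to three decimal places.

p = 0.568

p·105000 + (1−p)·11000 = 64368
94000p + 11000 = 64368
p = (64368 − 11000) / 94000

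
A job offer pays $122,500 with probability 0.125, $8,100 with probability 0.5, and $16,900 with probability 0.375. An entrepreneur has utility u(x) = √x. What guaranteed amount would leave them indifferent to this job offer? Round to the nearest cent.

E[u] = 0.125·√122500 + 0.5·√8100 + 0.375·√16900 = 0.125·350 + 0.5·90 + 0.375·130 = 137.5
CE = (137.5)² = 18906.25

$18,906.25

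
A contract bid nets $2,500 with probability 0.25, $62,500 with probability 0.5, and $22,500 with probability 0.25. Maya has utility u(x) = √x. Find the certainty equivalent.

$30,625

E[u] = 0.25·√2500 + 0.5·√62500 + 0.25·√22500 = 0.25·50 + 0.5·250 + 0.25·150 = 175
CE = (175)² = 30625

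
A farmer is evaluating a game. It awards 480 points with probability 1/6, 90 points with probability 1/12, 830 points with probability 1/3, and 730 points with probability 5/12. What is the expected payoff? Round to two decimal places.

EV = 1/6 × 480 + 1/12 × 90 + 1/3 × 830 + 5/12 × 730 = 80 + 7.5 + 276.6667 + 304.1667 = 668.3333

668.33 points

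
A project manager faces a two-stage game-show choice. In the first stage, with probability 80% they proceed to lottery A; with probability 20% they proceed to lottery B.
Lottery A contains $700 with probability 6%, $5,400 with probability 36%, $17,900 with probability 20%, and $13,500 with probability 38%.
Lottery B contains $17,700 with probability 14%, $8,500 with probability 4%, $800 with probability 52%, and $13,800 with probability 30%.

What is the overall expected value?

$10,031.60

EV(A) = 0.06 × 700 + 0.36 × 5400 + 0.2 × 17900 + 0.38 × 13500 = 42 + 1944 + 3580 + 5130 = 10696
EV(B) = 0.14 × 17700 + 0.04 × 8500 + 0.52 × 800 + 0.3 × 13800 = 2478 + 340 + 416 + 4140 = 7374
Overall = 0.8 × 10696 + 0.2 × 7374 = 8556.8 + 1474.8 = 10031.6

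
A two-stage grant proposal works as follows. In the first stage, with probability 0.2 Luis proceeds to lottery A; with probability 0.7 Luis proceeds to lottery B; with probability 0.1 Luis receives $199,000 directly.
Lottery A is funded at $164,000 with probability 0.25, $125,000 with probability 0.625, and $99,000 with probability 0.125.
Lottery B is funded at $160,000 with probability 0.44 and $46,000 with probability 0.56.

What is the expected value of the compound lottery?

EV(A) = 0.25 × 164000 + 0.625 × 125000 + 0.125 × 99000 = 41000 + 78125 + 12375 = 131500
EV(B) = 0.44 × 160000 + 0.56 × 46000 = 70400 + 25760 = 96160
Branch C: 199000 (certain)
Overall = 0.2 × 131500 + 0.7 × 96160 + 0.1 × 199000 = 26300 + 67312 + 19900 = 113512

$113,512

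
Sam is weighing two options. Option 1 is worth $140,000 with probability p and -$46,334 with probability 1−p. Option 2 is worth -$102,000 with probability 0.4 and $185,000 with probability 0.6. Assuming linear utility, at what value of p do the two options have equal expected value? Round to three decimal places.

EV(Option 2) = 0.4 × (-102000) + 0.6 × 185000 = -40800 + 111000 = 70200
p·140000 + (1−p)·(-46334) = 70200
186334p − 46334 = 70200
p = (70200 + 46334) / 186334

p = 0.625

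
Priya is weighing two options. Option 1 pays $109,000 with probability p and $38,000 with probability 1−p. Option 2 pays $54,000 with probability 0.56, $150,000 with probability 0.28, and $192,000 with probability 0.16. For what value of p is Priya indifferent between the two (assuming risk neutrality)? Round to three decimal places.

EV(Option 2) = 0.56 × 54000 + 0.28 × 150000 + 0.16 × 192000 = 30240 + 42000 + 30720 = 102960
p·109000 + (1−p)·38000 = 102960
71000p + 38000 = 102960
p = (102960 − 38000) / 71000

p = 0.915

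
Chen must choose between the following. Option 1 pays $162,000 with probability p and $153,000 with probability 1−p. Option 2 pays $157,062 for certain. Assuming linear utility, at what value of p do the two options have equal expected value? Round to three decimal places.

p·162000 + (1−p)·153000 = 157062
9000p + 153000 = 157062
p = (157062 − 153000) / 9000

p = 0.451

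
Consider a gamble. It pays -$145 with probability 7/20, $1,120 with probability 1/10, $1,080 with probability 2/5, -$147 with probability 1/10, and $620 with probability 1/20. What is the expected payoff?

EV = 7/20 × (-145) + 1/10 × 1120 + 2/5 × 1080 + 1/10 × (-147) + 1/20 × 620 = -50.75 + 112 + 432 − 14.7 + 31 = 509.55

$509.55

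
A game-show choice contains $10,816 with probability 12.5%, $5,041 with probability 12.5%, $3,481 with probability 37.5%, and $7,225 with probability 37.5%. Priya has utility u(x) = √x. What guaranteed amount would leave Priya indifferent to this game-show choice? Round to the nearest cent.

E[u] = 0.125·√10816 + 0.125·√5041 + 0.375·√3481 + 0.375·√7225 = 0.125·104 + 0.125·71 + 0.375·59 + 0.375·85 = 75.875
CE = (75.875)² = 5757.015625

$5,757.02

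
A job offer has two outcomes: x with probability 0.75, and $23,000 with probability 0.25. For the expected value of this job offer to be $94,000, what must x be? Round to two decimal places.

0.75·x + 0.25·23000 = 94000
0.75·x = 94000 − 5750 = 88250
x = 88250 / 0.75 = 117666.6667

x = $117,666.67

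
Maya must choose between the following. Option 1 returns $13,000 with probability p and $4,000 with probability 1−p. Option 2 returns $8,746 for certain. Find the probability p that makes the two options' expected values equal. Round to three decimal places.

p = 0.527

p·13000 + (1−p)·4000 = 8746
9000p + 4000 = 8746
p = (8746 − 4000) / 9000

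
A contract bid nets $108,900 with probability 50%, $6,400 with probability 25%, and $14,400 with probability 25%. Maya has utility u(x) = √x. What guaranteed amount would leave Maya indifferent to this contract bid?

$46,225

E[u] = 0.5·√108900 + 0.25·√6400 + 0.25·√14400 = 0.5·330 + 0.25·80 + 0.25·120 = 215
CE = (215)² = 46225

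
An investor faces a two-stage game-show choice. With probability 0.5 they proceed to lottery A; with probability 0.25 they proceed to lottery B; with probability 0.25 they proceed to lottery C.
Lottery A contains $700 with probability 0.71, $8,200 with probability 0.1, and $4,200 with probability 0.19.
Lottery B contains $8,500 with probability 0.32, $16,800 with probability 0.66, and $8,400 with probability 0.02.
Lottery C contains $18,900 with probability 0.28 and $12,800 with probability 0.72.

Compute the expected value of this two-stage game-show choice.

$8,178.50

EV(A) = 0.71 × 700 + 0.1 × 8200 + 0.19 × 4200 = 497 + 820 + 798 = 2115
EV(B) = 0.32 × 8500 + 0.66 × 16800 + 0.02 × 8400 = 2720 + 11088 + 168 = 13976
EV(C) = 0.28 × 18900 + 0.72 × 12800 = 5292 + 9216 = 14508
Overall = 0.5 × 2115 + 0.25 × 13976 + 0.25 × 14508 = 1057.5 + 3494 + 3627 = 8178.5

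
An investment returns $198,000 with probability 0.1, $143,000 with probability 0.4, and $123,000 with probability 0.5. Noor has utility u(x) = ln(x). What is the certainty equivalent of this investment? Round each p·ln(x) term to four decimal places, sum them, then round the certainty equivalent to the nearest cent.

E[u] = 0.1·ln(198000) + 0.4·ln(143000) + 0.5·ln(123000) = 1.2196 + 4.7482 + 5.8600 = 11.8278
CE = e^11.8278 ≈ 137008.74

$137,008.74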